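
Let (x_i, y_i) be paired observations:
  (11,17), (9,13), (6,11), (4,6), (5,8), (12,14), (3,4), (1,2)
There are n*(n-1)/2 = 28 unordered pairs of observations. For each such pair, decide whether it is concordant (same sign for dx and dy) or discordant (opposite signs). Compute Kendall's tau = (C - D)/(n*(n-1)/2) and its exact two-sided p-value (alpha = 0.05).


Step 1: Enumerate the 28 unordered pairs (i,j) with i<j and classify each by sign(x_j-x_i) * sign(y_j-y_i).
  (1,2):dx=-2,dy=-4->C; (1,3):dx=-5,dy=-6->C; (1,4):dx=-7,dy=-11->C; (1,5):dx=-6,dy=-9->C
  (1,6):dx=+1,dy=-3->D; (1,7):dx=-8,dy=-13->C; (1,8):dx=-10,dy=-15->C; (2,3):dx=-3,dy=-2->C
  (2,4):dx=-5,dy=-7->C; (2,5):dx=-4,dy=-5->C; (2,6):dx=+3,dy=+1->C; (2,7):dx=-6,dy=-9->C
  (2,8):dx=-8,dy=-11->C; (3,4):dx=-2,dy=-5->C; (3,5):dx=-1,dy=-3->C; (3,6):dx=+6,dy=+3->C
  (3,7):dx=-3,dy=-7->C; (3,8):dx=-5,dy=-9->C; (4,5):dx=+1,dy=+2->C; (4,6):dx=+8,dy=+8->C
  (4,7):dx=-1,dy=-2->C; (4,8):dx=-3,dy=-4->C; (5,6):dx=+7,dy=+6->C; (5,7):dx=-2,dy=-4->C
  (5,8):dx=-4,dy=-6->C; (6,7):dx=-9,dy=-10->C; (6,8):dx=-11,dy=-12->C; (7,8):dx=-2,dy=-2->C
Step 2: C = 27, D = 1, total pairs = 28.
Step 3: tau = (C - D)/(n(n-1)/2) = (27 - 1)/28 = 0.928571.
Step 4: Exact two-sided p-value (enumerate n! = 40320 permutations of y under H0): p = 0.000397.
Step 5: alpha = 0.05. reject H0.

tau_b = 0.9286 (C=27, D=1), p = 0.000397, reject H0.


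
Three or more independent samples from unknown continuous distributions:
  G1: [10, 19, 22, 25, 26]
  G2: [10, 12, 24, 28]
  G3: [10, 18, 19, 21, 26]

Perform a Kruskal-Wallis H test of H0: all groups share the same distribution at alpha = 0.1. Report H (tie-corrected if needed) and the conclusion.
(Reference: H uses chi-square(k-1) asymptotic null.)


Step 1: Combine all N = 14 observations and assign midranks.
sorted (value, group, rank): (10,G1,2), (10,G2,2), (10,G3,2), (12,G2,4), (18,G3,5), (19,G1,6.5), (19,G3,6.5), (21,G3,8), (22,G1,9), (24,G2,10), (25,G1,11), (26,G1,12.5), (26,G3,12.5), (28,G2,14)
Step 2: Sum ranks within each group.
R_1 = 41 (n_1 = 5)
R_2 = 30 (n_2 = 4)
R_3 = 34 (n_3 = 5)
Step 3: H = 12/(N(N+1)) * sum(R_i^2/n_i) - 3(N+1)
     = 12/(14*15) * (41^2/5 + 30^2/4 + 34^2/5) - 3*15
     = 0.057143 * 792.4 - 45
     = 0.280000.
Step 4: Ties present; correction factor C = 1 - 36/(14^3 - 14) = 0.986813. Corrected H = 0.280000 / 0.986813 = 0.283742.
Step 5: Under H0, H ~ chi^2(2); p-value = 0.867733.
Step 6: alpha = 0.1. fail to reject H0.

H = 0.2837, df = 2, p = 0.867733, fail to reject H0.


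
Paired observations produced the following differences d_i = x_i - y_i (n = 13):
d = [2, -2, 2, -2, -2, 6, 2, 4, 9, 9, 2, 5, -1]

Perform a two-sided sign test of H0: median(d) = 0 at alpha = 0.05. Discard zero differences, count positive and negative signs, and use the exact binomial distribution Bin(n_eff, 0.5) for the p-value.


Step 1: Discard zero differences. Original n = 13; n_eff = number of nonzero differences = 13.
Nonzero differences (with sign): +2, -2, +2, -2, -2, +6, +2, +4, +9, +9, +2, +5, -1
Step 2: Count signs: positive = 9, negative = 4.
Step 3: Under H0: P(positive) = 0.5, so the number of positives S ~ Bin(13, 0.5).
Step 4: Two-sided exact p-value = sum of Bin(13,0.5) probabilities at or below the observed probability = 0.266846.
Step 5: alpha = 0.05. fail to reject H0.

n_eff = 13, pos = 9, neg = 4, p = 0.266846, fail to reject H0.


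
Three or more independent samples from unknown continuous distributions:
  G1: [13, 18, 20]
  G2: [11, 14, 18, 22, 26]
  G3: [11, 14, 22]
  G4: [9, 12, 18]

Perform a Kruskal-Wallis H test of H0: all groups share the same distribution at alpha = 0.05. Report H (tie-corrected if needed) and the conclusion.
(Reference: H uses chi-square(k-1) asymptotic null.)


Step 1: Combine all N = 14 observations and assign midranks.
sorted (value, group, rank): (9,G4,1), (11,G2,2.5), (11,G3,2.5), (12,G4,4), (13,G1,5), (14,G2,6.5), (14,G3,6.5), (18,G1,9), (18,G2,9), (18,G4,9), (20,G1,11), (22,G2,12.5), (22,G3,12.5), (26,G2,14)
Step 2: Sum ranks within each group.
R_1 = 25 (n_1 = 3)
R_2 = 44.5 (n_2 = 5)
R_3 = 21.5 (n_3 = 3)
R_4 = 14 (n_4 = 3)
Step 3: H = 12/(N(N+1)) * sum(R_i^2/n_i) - 3(N+1)
     = 12/(14*15) * (25^2/3 + 44.5^2/5 + 21.5^2/3 + 14^2/3) - 3*15
     = 0.057143 * 823.8 - 45
     = 2.074286.
Step 4: Ties present; correction factor C = 1 - 42/(14^3 - 14) = 0.984615. Corrected H = 2.074286 / 0.984615 = 2.106696.
Step 5: Under H0, H ~ chi^2(3); p-value = 0.550559.
Step 6: alpha = 0.05. fail to reject H0.

H = 2.1067, df = 3, p = 0.550559, fail to reject H0.


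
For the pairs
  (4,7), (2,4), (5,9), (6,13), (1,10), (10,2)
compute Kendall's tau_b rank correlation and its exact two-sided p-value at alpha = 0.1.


Step 1: Enumerate the 15 unordered pairs (i,j) with i<j and classify each by sign(x_j-x_i) * sign(y_j-y_i).
  (1,2):dx=-2,dy=-3->C; (1,3):dx=+1,dy=+2->C; (1,4):dx=+2,dy=+6->C; (1,5):dx=-3,dy=+3->D
  (1,6):dx=+6,dy=-5->D; (2,3):dx=+3,dy=+5->C; (2,4):dx=+4,dy=+9->C; (2,5):dx=-1,dy=+6->D
  (2,6):dx=+8,dy=-2->D; (3,4):dx=+1,dy=+4->C; (3,5):dx=-4,dy=+1->D; (3,6):dx=+5,dy=-7->D
  (4,5):dx=-5,dy=-3->C; (4,6):dx=+4,dy=-11->D; (5,6):dx=+9,dy=-8->D
Step 2: C = 7, D = 8, total pairs = 15.
Step 3: tau = (C - D)/(n(n-1)/2) = (7 - 8)/15 = -0.066667.
Step 4: Exact two-sided p-value (enumerate n! = 720 permutations of y under H0): p = 1.000000.
Step 5: alpha = 0.1. fail to reject H0.

tau_b = -0.0667 (C=7, D=8), p = 1.000000, fail to reject H0.


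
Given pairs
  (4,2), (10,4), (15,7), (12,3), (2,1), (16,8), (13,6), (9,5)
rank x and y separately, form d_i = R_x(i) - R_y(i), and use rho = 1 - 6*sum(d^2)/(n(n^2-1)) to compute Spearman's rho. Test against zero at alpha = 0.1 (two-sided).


Step 1: Rank x and y separately (midranks; no ties here).
rank(x): 4->2, 10->4, 15->7, 12->5, 2->1, 16->8, 13->6, 9->3
rank(y): 2->2, 4->4, 7->7, 3->3, 1->1, 8->8, 6->6, 5->5
Step 2: d_i = R_x(i) - R_y(i); compute d_i^2.
  (2-2)^2=0, (4-4)^2=0, (7-7)^2=0, (5-3)^2=4, (1-1)^2=0, (8-8)^2=0, (6-6)^2=0, (3-5)^2=4
sum(d^2) = 8.
Step 3: rho = 1 - 6*8 / (8*(8^2 - 1)) = 1 - 48/504 = 0.904762.
Step 4: Under H0, t = rho * sqrt((n-2)/(1-rho^2)) = 5.2034 ~ t(6).
Step 5: Two-sided p-value from the t-distribution with 6 df = 0.002008.
Step 6: alpha = 0.1. reject H0.

rho = 0.9048, p = 0.002008, reject H0 at alpha = 0.1.


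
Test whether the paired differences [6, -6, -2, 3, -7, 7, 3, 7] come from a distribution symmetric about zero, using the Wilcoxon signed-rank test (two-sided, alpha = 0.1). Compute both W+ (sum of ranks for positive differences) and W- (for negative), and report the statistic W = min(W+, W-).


Step 1: Drop any zero differences (none here) and take |d_i|.
|d| = [6, 6, 2, 3, 7, 7, 3, 7]
Step 2: Midrank |d_i| (ties get averaged ranks).
ranks: |6|->4.5, |6|->4.5, |2|->1, |3|->2.5, |7|->7, |7|->7, |3|->2.5, |7|->7
Step 3: Attach original signs; sum ranks with positive sign and with negative sign.
W+ = 4.5 + 2.5 + 7 + 2.5 + 7 = 23.5
W- = 4.5 + 1 + 7 = 12.5
(Check: W+ + W- = 36 should equal n(n+1)/2 = 36.)
Step 4: Test statistic W = min(W+, W-) = 12.5.
Step 5: Ties in |d|, so use the tie-corrected normal approximation.
        E[W] = n(n+1)/4 = 8*9/4 = 18.
        Tie groups: |d|=3 (t=2), |d|=6 (t=2), |d|=7 (t=3); sum(t^3 - t) = 36.
        Var[W] = n(n+1)(2n+1)/24 - sum(t^3-t)/48 = 1224/24 - 36/48 = 50.25.
        z = (W - E[W]) / sqrt(Var[W]) = (12.5 - 18) / 7.0887 = -0.7759.
        Two-sided p = 2*Phi(z) = 0.437820.
Step 6: alpha = 0.1. fail to reject H0.

W+ = 23.5, W- = 12.5, W = min = 12.5, p = 0.437820, fail to reject H0.


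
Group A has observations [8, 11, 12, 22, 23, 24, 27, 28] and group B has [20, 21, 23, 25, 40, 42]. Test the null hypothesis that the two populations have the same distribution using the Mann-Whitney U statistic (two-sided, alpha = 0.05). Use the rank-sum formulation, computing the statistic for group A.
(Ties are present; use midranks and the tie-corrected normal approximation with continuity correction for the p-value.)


Step 1: Combine and sort all 14 observations; assign midranks.
sorted (value, group): (8,X), (11,X), (12,X), (20,Y), (21,Y), (22,X), (23,X), (23,Y), (24,X), (25,Y), (27,X), (28,X), (40,Y), (42,Y)
ranks: 8->1, 11->2, 12->3, 20->4, 21->5, 22->6, 23->7.5, 23->7.5, 24->9, 25->10, 27->11, 28->12, 40->13, 42->14
Step 2: Rank sum for X: R1 = 1 + 2 + 3 + 6 + 7.5 + 9 + 11 + 12 = 51.5.
Step 3: U_X = R1 - n1(n1+1)/2 = 51.5 - 8*9/2 = 51.5 - 36 = 15.5.
       U_Y = n1*n2 - U_X = 48 - 15.5 = 32.5.
Step 4: Ties are present, so use the tie-corrected normal approximation (with continuity correction) for the p-value.
Step 5: p-value = 0.301168; compare to alpha = 0.05. fail to reject H0.

U_X = 15.5, p = 0.301168, fail to reject H0 at alpha = 0.05.


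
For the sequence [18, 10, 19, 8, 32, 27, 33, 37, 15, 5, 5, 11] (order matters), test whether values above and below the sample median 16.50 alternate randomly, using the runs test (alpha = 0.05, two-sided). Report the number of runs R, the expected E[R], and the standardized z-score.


Step 1: Compute median = 16.50; label A = above, B = below.
Labels in order: ABABAAAABBBB  (n_A = 6, n_B = 6)
Step 2: Count runs R = 6.
Step 3: Under H0 (random ordering), E[R] = 2*n_A*n_B/(n_A+n_B) + 1 = 2*6*6/12 + 1 = 7.0000.
        Var[R] = 2*n_A*n_B*(2*n_A*n_B - n_A - n_B) / ((n_A+n_B)^2 * (n_A+n_B-1)) = 4320/1584 = 2.7273.
        SD[R] = 1.6514.
Step 4: Continuity-corrected z = (R + 0.5 - E[R]) / SD[R] = (6 + 0.5 - 7.0000) / 1.6514 = -0.3028.
Step 5: Two-sided p-value via normal approximation = 2*(1 - Phi(|z|)) = 0.762069.
Step 6: alpha = 0.05. fail to reject H0.

R = 6, z = -0.3028, p = 0.762069, fail to reject H0.


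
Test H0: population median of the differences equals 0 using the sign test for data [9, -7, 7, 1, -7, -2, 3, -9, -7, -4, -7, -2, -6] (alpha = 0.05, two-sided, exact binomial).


Step 1: Discard zero differences. Original n = 13; n_eff = number of nonzero differences = 13.
Nonzero differences (with sign): +9, -7, +7, +1, -7, -2, +3, -9, -7, -4, -7, -2, -6
Step 2: Count signs: positive = 4, negative = 9.
Step 3: Under H0: P(positive) = 0.5, so the number of positives S ~ Bin(13, 0.5).
Step 4: Two-sided exact p-value = sum of Bin(13,0.5) probabilities at or below the observed probability = 0.266846.
Step 5: alpha = 0.05. fail to reject H0.

n_eff = 13, pos = 4, neg = 9, p = 0.266846, fail to reject H0.


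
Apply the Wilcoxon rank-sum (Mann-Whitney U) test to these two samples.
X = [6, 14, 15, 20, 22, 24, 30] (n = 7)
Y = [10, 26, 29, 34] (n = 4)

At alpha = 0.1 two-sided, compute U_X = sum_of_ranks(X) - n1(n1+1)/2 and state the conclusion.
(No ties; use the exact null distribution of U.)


Step 1: Combine and sort all 11 observations; assign midranks.
sorted (value, group): (6,X), (10,Y), (14,X), (15,X), (20,X), (22,X), (24,X), (26,Y), (29,Y), (30,X), (34,Y)
ranks: 6->1, 10->2, 14->3, 15->4, 20->5, 22->6, 24->7, 26->8, 29->9, 30->10, 34->11
Step 2: Rank sum for X: R1 = 1 + 3 + 4 + 5 + 6 + 7 + 10 = 36.
Step 3: U_X = R1 - n1(n1+1)/2 = 36 - 7*8/2 = 36 - 28 = 8.
       U_Y = n1*n2 - U_X = 28 - 8 = 20.
Step 4: No ties, so the exact null distribution of U (based on enumerating the C(11,7) = 330 equally likely rank assignments) gives the two-sided p-value.
Step 5: p-value = 0.315152; compare to alpha = 0.1. fail to reject H0.

U_X = 8, p = 0.315152, fail to reject H0 at alpha = 0.1.


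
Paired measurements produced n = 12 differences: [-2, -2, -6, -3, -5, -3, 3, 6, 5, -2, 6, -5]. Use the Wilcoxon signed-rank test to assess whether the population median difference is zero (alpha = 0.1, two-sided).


Step 1: Drop any zero differences (none here) and take |d_i|.
|d| = [2, 2, 6, 3, 5, 3, 3, 6, 5, 2, 6, 5]
Step 2: Midrank |d_i| (ties get averaged ranks).
ranks: |2|->2, |2|->2, |6|->11, |3|->5, |5|->8, |3|->5, |3|->5, |6|->11, |5|->8, |2|->2, |6|->11, |5|->8
Step 3: Attach original signs; sum ranks with positive sign and with negative sign.
W+ = 5 + 11 + 8 + 11 = 35
W- = 2 + 2 + 11 + 5 + 8 + 5 + 2 + 8 = 43
(Check: W+ + W- = 78 should equal n(n+1)/2 = 78.)
Step 4: Test statistic W = min(W+, W-) = 35.
Step 5: Ties in |d|, so use the tie-corrected normal approximation.
        E[W] = n(n+1)/4 = 12*13/4 = 39.
        Tie groups: |d|=2 (t=3), |d|=3 (t=3), |d|=5 (t=3), |d|=6 (t=3); sum(t^3 - t) = 96.
        Var[W] = n(n+1)(2n+1)/24 - sum(t^3-t)/48 = 3900/24 - 96/48 = 160.5.
        z = (W - E[W]) / sqrt(Var[W]) = (35 - 39) / 12.6689 = -0.3157.
        Two-sided p = 2*Phi(z) = 0.752204.
Step 6: alpha = 0.1. fail to reject H0.

W+ = 35, W- = 43, W = min = 35, p = 0.752204, fail to reject H0.


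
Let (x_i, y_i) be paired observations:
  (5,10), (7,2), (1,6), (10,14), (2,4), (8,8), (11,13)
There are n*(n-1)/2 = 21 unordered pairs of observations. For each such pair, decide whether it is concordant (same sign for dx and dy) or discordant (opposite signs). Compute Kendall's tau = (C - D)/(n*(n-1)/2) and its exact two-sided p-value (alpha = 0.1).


Step 1: Enumerate the 21 unordered pairs (i,j) with i<j and classify each by sign(x_j-x_i) * sign(y_j-y_i).
  (1,2):dx=+2,dy=-8->D; (1,3):dx=-4,dy=-4->C; (1,4):dx=+5,dy=+4->C; (1,5):dx=-3,dy=-6->C
  (1,6):dx=+3,dy=-2->D; (1,7):dx=+6,dy=+3->C; (2,3):dx=-6,dy=+4->D; (2,4):dx=+3,dy=+12->C
  (2,5):dx=-5,dy=+2->D; (2,6):dx=+1,dy=+6->C; (2,7):dx=+4,dy=+11->C; (3,4):dx=+9,dy=+8->C
  (3,5):dx=+1,dy=-2->D; (3,6):dx=+7,dy=+2->C; (3,7):dx=+10,dy=+7->C; (4,5):dx=-8,dy=-10->C
  (4,6):dx=-2,dy=-6->C; (4,7):dx=+1,dy=-1->D; (5,6):dx=+6,dy=+4->C; (5,7):dx=+9,dy=+9->C
  (6,7):dx=+3,dy=+5->C
Step 2: C = 15, D = 6, total pairs = 21.
Step 3: tau = (C - D)/(n(n-1)/2) = (15 - 6)/21 = 0.428571.
Step 4: Exact two-sided p-value (enumerate n! = 5040 permutations of y under H0): p = 0.238889.
Step 5: alpha = 0.1. fail to reject H0.

tau_b = 0.4286 (C=15, D=6), p = 0.238889, fail to reject H0.


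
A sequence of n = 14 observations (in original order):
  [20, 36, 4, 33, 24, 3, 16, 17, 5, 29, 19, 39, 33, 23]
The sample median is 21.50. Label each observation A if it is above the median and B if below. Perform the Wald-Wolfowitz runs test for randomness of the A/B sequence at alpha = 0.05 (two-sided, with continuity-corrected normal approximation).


Step 1: Compute median = 21.50; label A = above, B = below.
Labels in order: BABAABBBBABAAA  (n_A = 7, n_B = 7)
Step 2: Count runs R = 8.
Step 3: Under H0 (random ordering), E[R] = 2*n_A*n_B/(n_A+n_B) + 1 = 2*7*7/14 + 1 = 8.0000.
        Var[R] = 2*n_A*n_B*(2*n_A*n_B - n_A - n_B) / ((n_A+n_B)^2 * (n_A+n_B-1)) = 8232/2548 = 3.2308.
        SD[R] = 1.7974.
Step 4: R = E[R], so z = 0 with no continuity correction.
Step 5: Two-sided p-value via normal approximation = 2*(1 - Phi(|z|)) = 1.000000.
Step 6: alpha = 0.05. fail to reject H0.

R = 8, z = 0.0000, p = 1.000000, fail to reject H0.


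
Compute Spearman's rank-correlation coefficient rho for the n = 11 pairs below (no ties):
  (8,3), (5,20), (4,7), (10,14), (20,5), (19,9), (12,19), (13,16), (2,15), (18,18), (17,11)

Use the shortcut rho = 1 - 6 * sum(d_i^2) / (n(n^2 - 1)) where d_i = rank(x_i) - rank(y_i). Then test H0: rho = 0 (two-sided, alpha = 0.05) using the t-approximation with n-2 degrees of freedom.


Step 1: Rank x and y separately (midranks; no ties here).
rank(x): 8->4, 5->3, 4->2, 10->5, 20->11, 19->10, 12->6, 13->7, 2->1, 18->9, 17->8
rank(y): 3->1, 20->11, 7->3, 14->6, 5->2, 9->4, 19->10, 16->8, 15->7, 18->9, 11->5
Step 2: d_i = R_x(i) - R_y(i); compute d_i^2.
  (4-1)^2=9, (3-11)^2=64, (2-3)^2=1, (5-6)^2=1, (11-2)^2=81, (10-4)^2=36, (6-10)^2=16, (7-8)^2=1, (1-7)^2=36, (9-9)^2=0, (8-5)^2=9
sum(d^2) = 254.
Step 3: rho = 1 - 6*254 / (11*(11^2 - 1)) = 1 - 1524/1320 = -0.154545.
Step 4: Under H0, t = rho * sqrt((n-2)/(1-rho^2)) = -0.4693 ~ t(9).
Step 5: Two-sided p-value from the t-distribution with 9 df = 0.650034.
Step 6: alpha = 0.05. fail to reject H0.

rho = -0.1545, p = 0.650034, fail to reject H0 at alpha = 0.05.


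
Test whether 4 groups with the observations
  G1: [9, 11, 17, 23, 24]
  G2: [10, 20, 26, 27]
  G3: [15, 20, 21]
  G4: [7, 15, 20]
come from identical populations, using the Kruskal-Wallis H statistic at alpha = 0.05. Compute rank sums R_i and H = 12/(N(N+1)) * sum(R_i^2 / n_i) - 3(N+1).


Step 1: Combine all N = 15 observations and assign midranks.
sorted (value, group, rank): (7,G4,1), (9,G1,2), (10,G2,3), (11,G1,4), (15,G3,5.5), (15,G4,5.5), (17,G1,7), (20,G2,9), (20,G3,9), (20,G4,9), (21,G3,11), (23,G1,12), (24,G1,13), (26,G2,14), (27,G2,15)
Step 2: Sum ranks within each group.
R_1 = 38 (n_1 = 5)
R_2 = 41 (n_2 = 4)
R_3 = 25.5 (n_3 = 3)
R_4 = 15.5 (n_4 = 3)
Step 3: H = 12/(N(N+1)) * sum(R_i^2/n_i) - 3(N+1)
     = 12/(15*16) * (38^2/5 + 41^2/4 + 25.5^2/3 + 15.5^2/3) - 3*16
     = 0.050000 * 1005.88 - 48
     = 2.294167.
Step 4: Ties present; correction factor C = 1 - 30/(15^3 - 15) = 0.991071. Corrected H = 2.294167 / 0.991071 = 2.314835.
Step 5: Under H0, H ~ chi^2(3); p-value = 0.509685.
Step 6: alpha = 0.05. fail to reject H0.

H = 2.3148, df = 3, p = 0.509685, fail to reject H0.


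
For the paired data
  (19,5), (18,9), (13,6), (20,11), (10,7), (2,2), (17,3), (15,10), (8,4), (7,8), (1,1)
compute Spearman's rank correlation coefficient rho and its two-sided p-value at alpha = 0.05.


Step 1: Rank x and y separately (midranks; no ties here).
rank(x): 19->10, 18->9, 13->6, 20->11, 10->5, 2->2, 17->8, 15->7, 8->4, 7->3, 1->1
rank(y): 5->5, 9->9, 6->6, 11->11, 7->7, 2->2, 3->3, 10->10, 4->4, 8->8, 1->1
Step 2: d_i = R_x(i) - R_y(i); compute d_i^2.
  (10-5)^2=25, (9-9)^2=0, (6-6)^2=0, (11-11)^2=0, (5-7)^2=4, (2-2)^2=0, (8-3)^2=25, (7-10)^2=9, (4-4)^2=0, (3-8)^2=25, (1-1)^2=0
sum(d^2) = 88.
Step 3: rho = 1 - 6*88 / (11*(11^2 - 1)) = 1 - 528/1320 = 0.600000.
Step 4: Under H0, t = rho * sqrt((n-2)/(1-rho^2)) = 2.2500 ~ t(9).
Step 5: Two-sided p-value from the t-distribution with 9 df = 0.051003.
Step 6: alpha = 0.05. fail to reject H0.

rho = 0.6000, p = 0.051003, fail to reject H0 at alpha = 0.05.


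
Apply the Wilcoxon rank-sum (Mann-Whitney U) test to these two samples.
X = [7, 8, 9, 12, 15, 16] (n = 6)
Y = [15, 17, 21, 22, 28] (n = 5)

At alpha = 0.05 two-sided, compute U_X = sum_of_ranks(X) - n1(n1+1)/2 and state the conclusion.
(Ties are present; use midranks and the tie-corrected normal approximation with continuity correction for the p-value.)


Step 1: Combine and sort all 11 observations; assign midranks.
sorted (value, group): (7,X), (8,X), (9,X), (12,X), (15,X), (15,Y), (16,X), (17,Y), (21,Y), (22,Y), (28,Y)
ranks: 7->1, 8->2, 9->3, 12->4, 15->5.5, 15->5.5, 16->7, 17->8, 21->9, 22->10, 28->11
Step 2: Rank sum for X: R1 = 1 + 2 + 3 + 4 + 5.5 + 7 = 22.5.
Step 3: U_X = R1 - n1(n1+1)/2 = 22.5 - 6*7/2 = 22.5 - 21 = 1.5.
       U_Y = n1*n2 - U_X = 30 - 1.5 = 28.5.
Step 4: Ties are present, so use the tie-corrected normal approximation (with continuity correction) for the p-value.
Step 5: p-value = 0.017365; compare to alpha = 0.05. reject H0.

U_X = 1.5, p = 0.017365, reject H0 at alpha = 0.05.


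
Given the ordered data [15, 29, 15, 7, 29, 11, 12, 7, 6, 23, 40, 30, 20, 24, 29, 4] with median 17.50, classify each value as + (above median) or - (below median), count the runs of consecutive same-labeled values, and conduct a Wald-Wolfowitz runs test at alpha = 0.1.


Step 1: Compute median = 17.50; label A = above, B = below.
Labels in order: BABBABBBBAAAAAAB  (n_A = 8, n_B = 8)
Step 2: Count runs R = 7.
Step 3: Under H0 (random ordering), E[R] = 2*n_A*n_B/(n_A+n_B) + 1 = 2*8*8/16 + 1 = 9.0000.
        Var[R] = 2*n_A*n_B*(2*n_A*n_B - n_A - n_B) / ((n_A+n_B)^2 * (n_A+n_B-1)) = 14336/3840 = 3.7333.
        SD[R] = 1.9322.
Step 4: Continuity-corrected z = (R + 0.5 - E[R]) / SD[R] = (7 + 0.5 - 9.0000) / 1.9322 = -0.7763.
Step 5: Two-sided p-value via normal approximation = 2*(1 - Phi(|z|)) = 0.437558.
Step 6: alpha = 0.1. fail to reject H0.

R = 7, z = -0.7763, p = 0.437558, fail to reject H0.


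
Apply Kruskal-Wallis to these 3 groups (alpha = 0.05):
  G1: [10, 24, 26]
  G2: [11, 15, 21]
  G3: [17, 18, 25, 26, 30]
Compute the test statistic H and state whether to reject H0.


Step 1: Combine all N = 11 observations and assign midranks.
sorted (value, group, rank): (10,G1,1), (11,G2,2), (15,G2,3), (17,G3,4), (18,G3,5), (21,G2,6), (24,G1,7), (25,G3,8), (26,G1,9.5), (26,G3,9.5), (30,G3,11)
Step 2: Sum ranks within each group.
R_1 = 17.5 (n_1 = 3)
R_2 = 11 (n_2 = 3)
R_3 = 37.5 (n_3 = 5)
Step 3: H = 12/(N(N+1)) * sum(R_i^2/n_i) - 3(N+1)
     = 12/(11*12) * (17.5^2/3 + 11^2/3 + 37.5^2/5) - 3*12
     = 0.090909 * 423.667 - 36
     = 2.515152.
Step 4: Ties present; correction factor C = 1 - 6/(11^3 - 11) = 0.995455. Corrected H = 2.515152 / 0.995455 = 2.526636.
Step 5: Under H0, H ~ chi^2(2); p-value = 0.282714.
Step 6: alpha = 0.05. fail to reject H0.

H = 2.5266, df = 2, p = 0.282714, fail to reject H0.


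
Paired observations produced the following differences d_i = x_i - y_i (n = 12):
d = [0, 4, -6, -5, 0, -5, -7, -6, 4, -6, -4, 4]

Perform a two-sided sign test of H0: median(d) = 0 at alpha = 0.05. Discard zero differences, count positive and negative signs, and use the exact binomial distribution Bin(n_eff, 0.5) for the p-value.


Step 1: Discard zero differences. Original n = 12; n_eff = number of nonzero differences = 10.
Nonzero differences (with sign): +4, -6, -5, -5, -7, -6, +4, -6, -4, +4
Step 2: Count signs: positive = 3, negative = 7.
Step 3: Under H0: P(positive) = 0.5, so the number of positives S ~ Bin(10, 0.5).
Step 4: Two-sided exact p-value = sum of Bin(10,0.5) probabilities at or below the observed probability = 0.343750.
Step 5: alpha = 0.05. fail to reject H0.

n_eff = 10, pos = 3, neg = 7, p = 0.343750, fail to reject H0.


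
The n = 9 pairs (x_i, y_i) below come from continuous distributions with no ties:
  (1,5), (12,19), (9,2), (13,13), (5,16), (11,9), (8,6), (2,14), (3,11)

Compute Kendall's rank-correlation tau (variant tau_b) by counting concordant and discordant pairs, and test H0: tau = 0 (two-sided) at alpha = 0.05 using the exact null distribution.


Step 1: Enumerate the 36 unordered pairs (i,j) with i<j and classify each by sign(x_j-x_i) * sign(y_j-y_i).
  (1,2):dx=+11,dy=+14->C; (1,3):dx=+8,dy=-3->D; (1,4):dx=+12,dy=+8->C; (1,5):dx=+4,dy=+11->C
  (1,6):dx=+10,dy=+4->C; (1,7):dx=+7,dy=+1->C; (1,8):dx=+1,dy=+9->C; (1,9):dx=+2,dy=+6->C
  (2,3):dx=-3,dy=-17->C; (2,4):dx=+1,dy=-6->D; (2,5):dx=-7,dy=-3->C; (2,6):dx=-1,dy=-10->C
  (2,7):dx=-4,dy=-13->C; (2,8):dx=-10,dy=-5->C; (2,9):dx=-9,dy=-8->C; (3,4):dx=+4,dy=+11->C
  (3,5):dx=-4,dy=+14->D; (3,6):dx=+2,dy=+7->C; (3,7):dx=-1,dy=+4->D; (3,8):dx=-7,dy=+12->D
  (3,9):dx=-6,dy=+9->D; (4,5):dx=-8,dy=+3->D; (4,6):dx=-2,dy=-4->C; (4,7):dx=-5,dy=-7->C
  (4,8):dx=-11,dy=+1->D; (4,9):dx=-10,dy=-2->C; (5,6):dx=+6,dy=-7->D; (5,7):dx=+3,dy=-10->D
  (5,8):dx=-3,dy=-2->C; (5,9):dx=-2,dy=-5->C; (6,7):dx=-3,dy=-3->C; (6,8):dx=-9,dy=+5->D
  (6,9):dx=-8,dy=+2->D; (7,8):dx=-6,dy=+8->D; (7,9):dx=-5,dy=+5->D; (8,9):dx=+1,dy=-3->D
Step 2: C = 21, D = 15, total pairs = 36.
Step 3: tau = (C - D)/(n(n-1)/2) = (21 - 15)/36 = 0.166667.
Step 4: Exact two-sided p-value (enumerate n! = 362880 permutations of y under H0): p = 0.612202.
Step 5: alpha = 0.05. fail to reject H0.

tau_b = 0.1667 (C=21, D=15), p = 0.612202, fail to reject H0.


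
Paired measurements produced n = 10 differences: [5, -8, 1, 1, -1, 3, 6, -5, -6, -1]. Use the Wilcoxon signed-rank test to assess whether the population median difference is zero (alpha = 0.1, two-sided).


Step 1: Drop any zero differences (none here) and take |d_i|.
|d| = [5, 8, 1, 1, 1, 3, 6, 5, 6, 1]
Step 2: Midrank |d_i| (ties get averaged ranks).
ranks: |5|->6.5, |8|->10, |1|->2.5, |1|->2.5, |1|->2.5, |3|->5, |6|->8.5, |5|->6.5, |6|->8.5, |1|->2.5
Step 3: Attach original signs; sum ranks with positive sign and with negative sign.
W+ = 6.5 + 2.5 + 2.5 + 5 + 8.5 = 25
W- = 10 + 2.5 + 6.5 + 8.5 + 2.5 = 30
(Check: W+ + W- = 55 should equal n(n+1)/2 = 55.)
Step 4: Test statistic W = min(W+, W-) = 25.
Step 5: Ties in |d|, so use the tie-corrected normal approximation.
        E[W] = n(n+1)/4 = 10*11/4 = 27.5.
        Tie groups: |d|=1 (t=4), |d|=5 (t=2), |d|=6 (t=2); sum(t^3 - t) = 72.
        Var[W] = n(n+1)(2n+1)/24 - sum(t^3-t)/48 = 2310/24 - 72/48 = 94.75.
        z = (W - E[W]) / sqrt(Var[W]) = (25 - 27.5) / 9.7340 = -0.2568.
        Two-sided p = 2*Phi(z) = 0.797308.
Step 6: alpha = 0.1. fail to reject H0.

W+ = 25, W- = 30, W = min = 25, p = 0.797308, fail to reject H0.


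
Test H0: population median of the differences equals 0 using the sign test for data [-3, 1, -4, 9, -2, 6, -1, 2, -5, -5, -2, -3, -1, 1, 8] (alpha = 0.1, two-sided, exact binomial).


Step 1: Discard zero differences. Original n = 15; n_eff = number of nonzero differences = 15.
Nonzero differences (with sign): -3, +1, -4, +9, -2, +6, -1, +2, -5, -5, -2, -3, -1, +1, +8
Step 2: Count signs: positive = 6, negative = 9.
Step 3: Under H0: P(positive) = 0.5, so the number of positives S ~ Bin(15, 0.5).
Step 4: Two-sided exact p-value = sum of Bin(15,0.5) probabilities at or below the observed probability = 0.607239.
Step 5: alpha = 0.1. fail to reject H0.

n_eff = 15, pos = 6, neg = 9, p = 0.607239, fail to reject H0.


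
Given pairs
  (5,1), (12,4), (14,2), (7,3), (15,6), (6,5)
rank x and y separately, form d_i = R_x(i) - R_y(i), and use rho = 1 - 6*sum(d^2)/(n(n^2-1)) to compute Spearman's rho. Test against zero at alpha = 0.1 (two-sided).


Step 1: Rank x and y separately (midranks; no ties here).
rank(x): 5->1, 12->4, 14->5, 7->3, 15->6, 6->2
rank(y): 1->1, 4->4, 2->2, 3->3, 6->6, 5->5
Step 2: d_i = R_x(i) - R_y(i); compute d_i^2.
  (1-1)^2=0, (4-4)^2=0, (5-2)^2=9, (3-3)^2=0, (6-6)^2=0, (2-5)^2=9
sum(d^2) = 18.
Step 3: rho = 1 - 6*18 / (6*(6^2 - 1)) = 1 - 108/210 = 0.485714.
Step 4: Under H0, t = rho * sqrt((n-2)/(1-rho^2)) = 1.1113 ~ t(4).
Step 5: Two-sided p-value from the t-distribution with 4 df = 0.328723.
Step 6: alpha = 0.1. fail to reject H0.

rho = 0.4857, p = 0.328723, fail to reject H0 at alpha = 0.1.


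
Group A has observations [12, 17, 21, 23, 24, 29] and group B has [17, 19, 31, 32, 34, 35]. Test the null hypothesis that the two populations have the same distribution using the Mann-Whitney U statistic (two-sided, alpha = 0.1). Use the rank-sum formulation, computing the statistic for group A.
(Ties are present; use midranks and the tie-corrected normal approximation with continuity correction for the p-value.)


Step 1: Combine and sort all 12 observations; assign midranks.
sorted (value, group): (12,X), (17,X), (17,Y), (19,Y), (21,X), (23,X), (24,X), (29,X), (31,Y), (32,Y), (34,Y), (35,Y)
ranks: 12->1, 17->2.5, 17->2.5, 19->4, 21->5, 23->6, 24->7, 29->8, 31->9, 32->10, 34->11, 35->12
Step 2: Rank sum for X: R1 = 1 + 2.5 + 5 + 6 + 7 + 8 = 29.5.
Step 3: U_X = R1 - n1(n1+1)/2 = 29.5 - 6*7/2 = 29.5 - 21 = 8.5.
       U_Y = n1*n2 - U_X = 36 - 8.5 = 27.5.
Step 4: Ties are present, so use the tie-corrected normal approximation (with continuity correction) for the p-value.
Step 5: p-value = 0.148829; compare to alpha = 0.1. fail to reject H0.

U_X = 8.5, p = 0.148829, fail to reject H0 at alpha = 0.1.


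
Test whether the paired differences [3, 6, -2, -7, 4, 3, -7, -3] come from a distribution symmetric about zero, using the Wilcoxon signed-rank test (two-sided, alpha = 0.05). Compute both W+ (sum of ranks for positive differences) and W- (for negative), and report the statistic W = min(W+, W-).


Step 1: Drop any zero differences (none here) and take |d_i|.
|d| = [3, 6, 2, 7, 4, 3, 7, 3]
Step 2: Midrank |d_i| (ties get averaged ranks).
ranks: |3|->3, |6|->6, |2|->1, |7|->7.5, |4|->5, |3|->3, |7|->7.5, |3|->3
Step 3: Attach original signs; sum ranks with positive sign and with negative sign.
W+ = 3 + 6 + 5 + 3 = 17
W- = 1 + 7.5 + 7.5 + 3 = 19
(Check: W+ + W- = 36 should equal n(n+1)/2 = 36.)
Step 4: Test statistic W = min(W+, W-) = 17.
Step 5: Ties in |d|, so use the tie-corrected normal approximation.
        E[W] = n(n+1)/4 = 8*9/4 = 18.
        Tie groups: |d|=3 (t=3), |d|=7 (t=2); sum(t^3 - t) = 30.
        Var[W] = n(n+1)(2n+1)/24 - sum(t^3-t)/48 = 1224/24 - 30/48 = 50.375.
        z = (W - E[W]) / sqrt(Var[W]) = (17 - 18) / 7.0975 = -0.1409.
        Two-sided p = 2*Phi(z) = 0.887954.
Step 6: alpha = 0.05. fail to reject H0.

W+ = 17, W- = 19, W = min = 17, p = 0.887954, fail to reject H0.


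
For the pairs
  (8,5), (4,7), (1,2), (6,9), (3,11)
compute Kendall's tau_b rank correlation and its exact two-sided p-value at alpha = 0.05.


Step 1: Enumerate the 10 unordered pairs (i,j) with i<j and classify each by sign(x_j-x_i) * sign(y_j-y_i).
  (1,2):dx=-4,dy=+2->D; (1,3):dx=-7,dy=-3->C; (1,4):dx=-2,dy=+4->D; (1,5):dx=-5,dy=+6->D
  (2,3):dx=-3,dy=-5->C; (2,4):dx=+2,dy=+2->C; (2,5):dx=-1,dy=+4->D; (3,4):dx=+5,dy=+7->C
  (3,5):dx=+2,dy=+9->C; (4,5):dx=-3,dy=+2->D
Step 2: C = 5, D = 5, total pairs = 10.
Step 3: tau = (C - D)/(n(n-1)/2) = (5 - 5)/10 = 0.000000.
Step 4: Exact two-sided p-value (enumerate n! = 120 permutations of y under H0): p = 1.000000.
Step 5: alpha = 0.05. fail to reject H0.

tau_b = 0.0000 (C=5, D=5), p = 1.000000, fail to reject H0.


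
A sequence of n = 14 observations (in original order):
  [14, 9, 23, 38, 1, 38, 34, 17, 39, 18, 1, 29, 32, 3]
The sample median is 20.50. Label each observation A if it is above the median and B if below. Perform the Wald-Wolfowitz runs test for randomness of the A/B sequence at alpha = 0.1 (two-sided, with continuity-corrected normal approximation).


Step 1: Compute median = 20.50; label A = above, B = below.
Labels in order: BBAABAABABBAAB  (n_A = 7, n_B = 7)
Step 2: Count runs R = 9.
Step 3: Under H0 (random ordering), E[R] = 2*n_A*n_B/(n_A+n_B) + 1 = 2*7*7/14 + 1 = 8.0000.
        Var[R] = 2*n_A*n_B*(2*n_A*n_B - n_A - n_B) / ((n_A+n_B)^2 * (n_A+n_B-1)) = 8232/2548 = 3.2308.
        SD[R] = 1.7974.
Step 4: Continuity-corrected z = (R - 0.5 - E[R]) / SD[R] = (9 - 0.5 - 8.0000) / 1.7974 = 0.2782.
Step 5: Two-sided p-value via normal approximation = 2*(1 - Phi(|z|)) = 0.780879.
Step 6: alpha = 0.1. fail to reject H0.

R = 9, z = 0.2782, p = 0.780879, fail to reject H0.


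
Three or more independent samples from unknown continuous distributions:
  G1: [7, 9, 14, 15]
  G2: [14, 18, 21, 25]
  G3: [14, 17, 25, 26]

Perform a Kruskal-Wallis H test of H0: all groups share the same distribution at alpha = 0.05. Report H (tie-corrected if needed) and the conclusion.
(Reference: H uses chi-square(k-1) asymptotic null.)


Step 1: Combine all N = 12 observations and assign midranks.
sorted (value, group, rank): (7,G1,1), (9,G1,2), (14,G1,4), (14,G2,4), (14,G3,4), (15,G1,6), (17,G3,7), (18,G2,8), (21,G2,9), (25,G2,10.5), (25,G3,10.5), (26,G3,12)
Step 2: Sum ranks within each group.
R_1 = 13 (n_1 = 4)
R_2 = 31.5 (n_2 = 4)
R_3 = 33.5 (n_3 = 4)
Step 3: H = 12/(N(N+1)) * sum(R_i^2/n_i) - 3(N+1)
     = 12/(12*13) * (13^2/4 + 31.5^2/4 + 33.5^2/4) - 3*13
     = 0.076923 * 570.875 - 39
     = 4.913462.
Step 4: Ties present; correction factor C = 1 - 30/(12^3 - 12) = 0.982517. Corrected H = 4.913462 / 0.982517 = 5.000890.
Step 5: Under H0, H ~ chi^2(2); p-value = 0.082048.
Step 6: alpha = 0.05. fail to reject H0.

H = 5.0009, df = 2, p = 0.082048, fail to reject H0.


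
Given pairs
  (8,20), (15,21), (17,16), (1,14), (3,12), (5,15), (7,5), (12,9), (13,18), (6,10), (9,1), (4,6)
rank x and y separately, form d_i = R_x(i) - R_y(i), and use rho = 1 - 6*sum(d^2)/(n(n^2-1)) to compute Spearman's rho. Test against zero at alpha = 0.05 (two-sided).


Step 1: Rank x and y separately (midranks; no ties here).
rank(x): 8->7, 15->11, 17->12, 1->1, 3->2, 5->4, 7->6, 12->9, 13->10, 6->5, 9->8, 4->3
rank(y): 20->11, 21->12, 16->9, 14->7, 12->6, 15->8, 5->2, 9->4, 18->10, 10->5, 1->1, 6->3
Step 2: d_i = R_x(i) - R_y(i); compute d_i^2.
  (7-11)^2=16, (11-12)^2=1, (12-9)^2=9, (1-7)^2=36, (2-6)^2=16, (4-8)^2=16, (6-2)^2=16, (9-4)^2=25, (10-10)^2=0, (5-5)^2=0, (8-1)^2=49, (3-3)^2=0
sum(d^2) = 184.
Step 3: rho = 1 - 6*184 / (12*(12^2 - 1)) = 1 - 1104/1716 = 0.356643.
Step 4: Under H0, t = rho * sqrt((n-2)/(1-rho^2)) = 1.2072 ~ t(10).
Step 5: Two-sided p-value from the t-distribution with 10 df = 0.255138.
Step 6: alpha = 0.05. fail to reject H0.

rho = 0.3566, p = 0.255138, fail to reject H0 at alpha = 0.05.


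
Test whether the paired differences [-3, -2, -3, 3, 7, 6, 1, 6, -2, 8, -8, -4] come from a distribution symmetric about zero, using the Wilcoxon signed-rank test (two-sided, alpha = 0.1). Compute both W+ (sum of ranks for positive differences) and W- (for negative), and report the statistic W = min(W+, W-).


Step 1: Drop any zero differences (none here) and take |d_i|.
|d| = [3, 2, 3, 3, 7, 6, 1, 6, 2, 8, 8, 4]
Step 2: Midrank |d_i| (ties get averaged ranks).
ranks: |3|->5, |2|->2.5, |3|->5, |3|->5, |7|->10, |6|->8.5, |1|->1, |6|->8.5, |2|->2.5, |8|->11.5, |8|->11.5, |4|->7
Step 3: Attach original signs; sum ranks with positive sign and with negative sign.
W+ = 5 + 10 + 8.5 + 1 + 8.5 + 11.5 = 44.5
W- = 5 + 2.5 + 5 + 2.5 + 11.5 + 7 = 33.5
(Check: W+ + W- = 78 should equal n(n+1)/2 = 78.)
Step 4: Test statistic W = min(W+, W-) = 33.5.
Step 5: Ties in |d|, so use the tie-corrected normal approximation.
        E[W] = n(n+1)/4 = 12*13/4 = 39.
        Tie groups: |d|=2 (t=2), |d|=3 (t=3), |d|=6 (t=2), |d|=8 (t=2); sum(t^3 - t) = 42.
        Var[W] = n(n+1)(2n+1)/24 - sum(t^3-t)/48 = 3900/24 - 42/48 = 161.625.
        z = (W - E[W]) / sqrt(Var[W]) = (33.5 - 39) / 12.7132 = -0.4326.
        Two-sided p = 2*Phi(z) = 0.665290.
Step 6: alpha = 0.1. fail to reject H0.

W+ = 44.5, W- = 33.5, W = min = 33.5, p = 0.665290, fail to reject H0.


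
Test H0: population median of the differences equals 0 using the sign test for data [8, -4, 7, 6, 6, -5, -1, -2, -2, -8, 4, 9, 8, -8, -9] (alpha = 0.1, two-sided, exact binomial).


Step 1: Discard zero differences. Original n = 15; n_eff = number of nonzero differences = 15.
Nonzero differences (with sign): +8, -4, +7, +6, +6, -5, -1, -2, -2, -8, +4, +9, +8, -8, -9
Step 2: Count signs: positive = 7, negative = 8.
Step 3: Under H0: P(positive) = 0.5, so the number of positives S ~ Bin(15, 0.5).
Step 4: Two-sided exact p-value = sum of Bin(15,0.5) probabilities at or below the observed probability = 1.000000.
Step 5: alpha = 0.1. fail to reject H0.

n_eff = 15, pos = 7, neg = 8, p = 1.000000, fail to reject H0.


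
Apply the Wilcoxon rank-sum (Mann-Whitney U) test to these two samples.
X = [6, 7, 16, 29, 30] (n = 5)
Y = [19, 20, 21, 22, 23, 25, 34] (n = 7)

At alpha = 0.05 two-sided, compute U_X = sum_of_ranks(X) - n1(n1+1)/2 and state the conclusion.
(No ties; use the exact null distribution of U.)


Step 1: Combine and sort all 12 observations; assign midranks.
sorted (value, group): (6,X), (7,X), (16,X), (19,Y), (20,Y), (21,Y), (22,Y), (23,Y), (25,Y), (29,X), (30,X), (34,Y)
ranks: 6->1, 7->2, 16->3, 19->4, 20->5, 21->6, 22->7, 23->8, 25->9, 29->10, 30->11, 34->12
Step 2: Rank sum for X: R1 = 1 + 2 + 3 + 10 + 11 = 27.
Step 3: U_X = R1 - n1(n1+1)/2 = 27 - 5*6/2 = 27 - 15 = 12.
       U_Y = n1*n2 - U_X = 35 - 12 = 23.
Step 4: No ties, so the exact null distribution of U (based on enumerating the C(12,5) = 792 equally likely rank assignments) gives the two-sided p-value.
Step 5: p-value = 0.431818; compare to alpha = 0.05. fail to reject H0.

U_X = 12, p = 0.431818, fail to reject H0 at alpha = 0.05.


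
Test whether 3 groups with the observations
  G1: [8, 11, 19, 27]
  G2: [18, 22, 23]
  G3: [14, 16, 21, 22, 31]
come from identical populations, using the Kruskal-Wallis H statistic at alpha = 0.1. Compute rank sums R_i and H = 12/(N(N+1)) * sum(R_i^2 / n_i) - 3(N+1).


Step 1: Combine all N = 12 observations and assign midranks.
sorted (value, group, rank): (8,G1,1), (11,G1,2), (14,G3,3), (16,G3,4), (18,G2,5), (19,G1,6), (21,G3,7), (22,G2,8.5), (22,G3,8.5), (23,G2,10), (27,G1,11), (31,G3,12)
Step 2: Sum ranks within each group.
R_1 = 20 (n_1 = 4)
R_2 = 23.5 (n_2 = 3)
R_3 = 34.5 (n_3 = 5)
Step 3: H = 12/(N(N+1)) * sum(R_i^2/n_i) - 3(N+1)
     = 12/(12*13) * (20^2/4 + 23.5^2/3 + 34.5^2/5) - 3*13
     = 0.076923 * 522.133 - 39
     = 1.164103.
Step 4: Ties present; correction factor C = 1 - 6/(12^3 - 12) = 0.996503. Corrected H = 1.164103 / 0.996503 = 1.168187.
Step 5: Under H0, H ~ chi^2(2); p-value = 0.557611.
Step 6: alpha = 0.1. fail to reject H0.

H = 1.1682, df = 2, p = 0.557611, fail to reject H0.


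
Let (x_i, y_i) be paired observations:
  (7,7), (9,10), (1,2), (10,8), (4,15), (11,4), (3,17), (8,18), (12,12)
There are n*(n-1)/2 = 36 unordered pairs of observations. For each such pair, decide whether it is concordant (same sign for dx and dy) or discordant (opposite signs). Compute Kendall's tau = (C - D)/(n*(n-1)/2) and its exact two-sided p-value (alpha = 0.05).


Step 1: Enumerate the 36 unordered pairs (i,j) with i<j and classify each by sign(x_j-x_i) * sign(y_j-y_i).
  (1,2):dx=+2,dy=+3->C; (1,3):dx=-6,dy=-5->C; (1,4):dx=+3,dy=+1->C; (1,5):dx=-3,dy=+8->D
  (1,6):dx=+4,dy=-3->D; (1,7):dx=-4,dy=+10->D; (1,8):dx=+1,dy=+11->C; (1,9):dx=+5,dy=+5->C
  (2,3):dx=-8,dy=-8->C; (2,4):dx=+1,dy=-2->D; (2,5):dx=-5,dy=+5->D; (2,6):dx=+2,dy=-6->D
  (2,7):dx=-6,dy=+7->D; (2,8):dx=-1,dy=+8->D; (2,9):dx=+3,dy=+2->C; (3,4):dx=+9,dy=+6->C
  (3,5):dx=+3,dy=+13->C; (3,6):dx=+10,dy=+2->C; (3,7):dx=+2,dy=+15->C; (3,8):dx=+7,dy=+16->C
  (3,9):dx=+11,dy=+10->C; (4,5):dx=-6,dy=+7->D; (4,6):dx=+1,dy=-4->D; (4,7):dx=-7,dy=+9->D
  (4,8):dx=-2,dy=+10->D; (4,9):dx=+2,dy=+4->C; (5,6):dx=+7,dy=-11->D; (5,7):dx=-1,dy=+2->D
  (5,8):dx=+4,dy=+3->C; (5,9):dx=+8,dy=-3->D; (6,7):dx=-8,dy=+13->D; (6,8):dx=-3,dy=+14->D
  (6,9):dx=+1,dy=+8->C; (7,8):dx=+5,dy=+1->C; (7,9):dx=+9,dy=-5->D; (8,9):dx=+4,dy=-6->D
Step 2: C = 17, D = 19, total pairs = 36.
Step 3: tau = (C - D)/(n(n-1)/2) = (17 - 19)/36 = -0.055556.
Step 4: Exact two-sided p-value (enumerate n! = 362880 permutations of y under H0): p = 0.919455.
Step 5: alpha = 0.05. fail to reject H0.

tau_b = -0.0556 (C=17, D=19), p = 0.919455, fail to reject H0.


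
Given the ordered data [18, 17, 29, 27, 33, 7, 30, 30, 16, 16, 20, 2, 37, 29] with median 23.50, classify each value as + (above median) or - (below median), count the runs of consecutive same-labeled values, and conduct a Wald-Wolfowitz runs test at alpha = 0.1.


Step 1: Compute median = 23.50; label A = above, B = below.
Labels in order: BBAAABAABBBBAA  (n_A = 7, n_B = 7)
Step 2: Count runs R = 6.
Step 3: Under H0 (random ordering), E[R] = 2*n_A*n_B/(n_A+n_B) + 1 = 2*7*7/14 + 1 = 8.0000.
        Var[R] = 2*n_A*n_B*(2*n_A*n_B - n_A - n_B) / ((n_A+n_B)^2 * (n_A+n_B-1)) = 8232/2548 = 3.2308.
        SD[R] = 1.7974.
Step 4: Continuity-corrected z = (R + 0.5 - E[R]) / SD[R] = (6 + 0.5 - 8.0000) / 1.7974 = -0.8345.
Step 5: Two-sided p-value via normal approximation = 2*(1 - Phi(|z|)) = 0.403986.
Step 6: alpha = 0.1. fail to reject H0.

R = 6, z = -0.8345, p = 0.403986, fail to reject H0.


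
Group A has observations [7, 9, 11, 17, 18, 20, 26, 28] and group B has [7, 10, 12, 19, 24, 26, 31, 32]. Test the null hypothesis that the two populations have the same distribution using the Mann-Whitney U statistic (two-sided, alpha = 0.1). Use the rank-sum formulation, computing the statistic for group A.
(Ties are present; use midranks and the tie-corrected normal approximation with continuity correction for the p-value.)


Step 1: Combine and sort all 16 observations; assign midranks.
sorted (value, group): (7,X), (7,Y), (9,X), (10,Y), (11,X), (12,Y), (17,X), (18,X), (19,Y), (20,X), (24,Y), (26,X), (26,Y), (28,X), (31,Y), (32,Y)
ranks: 7->1.5, 7->1.5, 9->3, 10->4, 11->5, 12->6, 17->7, 18->8, 19->9, 20->10, 24->11, 26->12.5, 26->12.5, 28->14, 31->15, 32->16
Step 2: Rank sum for X: R1 = 1.5 + 3 + 5 + 7 + 8 + 10 + 12.5 + 14 = 61.
Step 3: U_X = R1 - n1(n1+1)/2 = 61 - 8*9/2 = 61 - 36 = 25.
       U_Y = n1*n2 - U_X = 64 - 25 = 39.
Step 4: Ties are present, so use the tie-corrected normal approximation (with continuity correction) for the p-value.
Step 5: p-value = 0.494201; compare to alpha = 0.1. fail to reject H0.

U_X = 25, p = 0.494201, fail to reject H0 at alpha = 0.1.


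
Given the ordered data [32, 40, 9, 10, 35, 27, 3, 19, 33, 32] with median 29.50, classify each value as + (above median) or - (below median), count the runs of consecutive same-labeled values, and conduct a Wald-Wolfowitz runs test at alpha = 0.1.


Step 1: Compute median = 29.50; label A = above, B = below.
Labels in order: AABBABBBAA  (n_A = 5, n_B = 5)
Step 2: Count runs R = 5.
Step 3: Under H0 (random ordering), E[R] = 2*n_A*n_B/(n_A+n_B) + 1 = 2*5*5/10 + 1 = 6.0000.
        Var[R] = 2*n_A*n_B*(2*n_A*n_B - n_A - n_B) / ((n_A+n_B)^2 * (n_A+n_B-1)) = 2000/900 = 2.2222.
        SD[R] = 1.4907.
Step 4: Continuity-corrected z = (R + 0.5 - E[R]) / SD[R] = (5 + 0.5 - 6.0000) / 1.4907 = -0.3354.
Step 5: Two-sided p-value via normal approximation = 2*(1 - Phi(|z|)) = 0.737316.
Step 6: alpha = 0.1. fail to reject H0.

R = 5, z = -0.3354, p = 0.737316, fail to reject H0.
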